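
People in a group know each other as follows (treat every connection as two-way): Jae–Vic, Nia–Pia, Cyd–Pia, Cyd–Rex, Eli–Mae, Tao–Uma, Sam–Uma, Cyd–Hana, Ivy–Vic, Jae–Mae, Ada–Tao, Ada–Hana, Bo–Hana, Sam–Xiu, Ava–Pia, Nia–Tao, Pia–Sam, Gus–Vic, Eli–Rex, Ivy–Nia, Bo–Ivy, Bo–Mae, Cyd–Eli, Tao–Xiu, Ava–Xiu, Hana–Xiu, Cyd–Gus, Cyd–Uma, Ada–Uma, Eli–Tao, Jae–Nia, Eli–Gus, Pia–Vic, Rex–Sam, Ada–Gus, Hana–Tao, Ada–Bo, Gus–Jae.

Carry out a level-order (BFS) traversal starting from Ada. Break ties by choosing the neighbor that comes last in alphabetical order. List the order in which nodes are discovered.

Ada, Uma, Tao, Hana, Gus, Bo, Sam, Cyd, Xiu, Nia, Eli, Vic, Jae, Mae, Ivy, Rex, Pia, Ava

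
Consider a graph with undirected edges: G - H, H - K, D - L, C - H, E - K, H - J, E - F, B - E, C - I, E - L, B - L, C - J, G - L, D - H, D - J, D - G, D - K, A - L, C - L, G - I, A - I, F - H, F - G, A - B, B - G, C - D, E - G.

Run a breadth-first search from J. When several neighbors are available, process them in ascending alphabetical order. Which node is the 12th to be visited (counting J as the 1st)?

E

Visit J; enqueue C, D, H → queue [C, D, H]
Visit C; enqueue I, L → queue [D, H, I, L]
Visit D; enqueue G, K → queue [H, I, L, G, K]
Visit H; enqueue F → queue [I, L, G, K, F]
Visit I; enqueue A → queue [L, G, K, F, A]
Visit L; enqueue B, E → queue [G, K, F, A, B, E]
Visit G → queue [K, F, A, B, E]
Visit K → queue [F, A, B, E]
Visit F → queue [A, B, E]
Visit A → queue [B, E]
Visit B → queue [E]
Visit E → queue []

Visit order: J, C, D, H, I, L, G, K, F, A, B, E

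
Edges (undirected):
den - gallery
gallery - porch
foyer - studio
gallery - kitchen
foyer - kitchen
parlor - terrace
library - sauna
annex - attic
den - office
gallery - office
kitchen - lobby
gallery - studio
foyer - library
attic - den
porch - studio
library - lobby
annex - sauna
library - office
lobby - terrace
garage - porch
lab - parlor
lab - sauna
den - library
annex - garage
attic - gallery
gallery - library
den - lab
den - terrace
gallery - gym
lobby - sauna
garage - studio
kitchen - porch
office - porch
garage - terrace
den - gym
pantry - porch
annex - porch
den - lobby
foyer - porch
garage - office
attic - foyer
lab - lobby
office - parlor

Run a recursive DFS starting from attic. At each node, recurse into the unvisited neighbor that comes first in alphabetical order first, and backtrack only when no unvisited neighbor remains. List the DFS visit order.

Visit attic
attic → annex
annex → garage
garage → office
office → den
den → gallery
gallery → gym
gallery → kitchen
kitchen → foyer
foyer → library
library → lobby
lobby → lab
lab → parlor
parlor → terrace
lab → sauna
foyer → porch
porch → pantry
porch → studio

attic → annex → garage → office → den → gallery → gym → kitchen → foyer → library → lobby → lab → parlor → terrace → sauna → porch → pantry → studio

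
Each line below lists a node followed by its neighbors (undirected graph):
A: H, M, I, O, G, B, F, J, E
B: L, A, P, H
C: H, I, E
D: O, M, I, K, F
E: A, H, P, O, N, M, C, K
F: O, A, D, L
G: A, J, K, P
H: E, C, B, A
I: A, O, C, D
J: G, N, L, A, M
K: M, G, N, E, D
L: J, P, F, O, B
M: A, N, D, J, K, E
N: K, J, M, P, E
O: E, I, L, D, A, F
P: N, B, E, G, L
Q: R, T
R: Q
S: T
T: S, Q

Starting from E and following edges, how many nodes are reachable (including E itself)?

BFS from E visits: E, A, H, P, O, N, M, C, K, I, G, B, F, J, L, D
Reachable nodes: 16 of 20 total.

16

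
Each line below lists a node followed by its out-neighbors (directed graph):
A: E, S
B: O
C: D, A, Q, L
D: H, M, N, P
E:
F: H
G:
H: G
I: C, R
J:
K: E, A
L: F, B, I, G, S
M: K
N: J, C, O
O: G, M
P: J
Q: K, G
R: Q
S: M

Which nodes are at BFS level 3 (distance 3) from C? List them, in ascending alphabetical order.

Level 0: C
Level 1: A, D, L, Q
Level 2: B, E, F, G, H, I, K, M, N, P, S
Level 3: J, O, R

J, O, R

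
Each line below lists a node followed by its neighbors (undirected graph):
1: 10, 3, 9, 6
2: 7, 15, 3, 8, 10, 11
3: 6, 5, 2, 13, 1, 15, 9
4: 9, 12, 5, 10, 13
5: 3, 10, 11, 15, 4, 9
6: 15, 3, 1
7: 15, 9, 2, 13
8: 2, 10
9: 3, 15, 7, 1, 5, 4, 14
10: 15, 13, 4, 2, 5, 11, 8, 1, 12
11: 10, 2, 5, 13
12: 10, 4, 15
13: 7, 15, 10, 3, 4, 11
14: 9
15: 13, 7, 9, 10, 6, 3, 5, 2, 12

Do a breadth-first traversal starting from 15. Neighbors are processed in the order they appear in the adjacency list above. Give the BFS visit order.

Visit 15; enqueue 13, 7, 9, 10, 6, 3, 5, 2, 12 → queue [13, 7, 9, 10, 6, 3, 5, 2, 12]
Visit 13; enqueue 4, 11 → queue [7, 9, 10, 6, 3, 5, 2, 12, 4, 11]
Visit 7 → queue [9, 10, 6, 3, 5, 2, 12, 4, 11]
Visit 9; enqueue 1, 14 → queue [10, 6, 3, 5, 2, 12, 4, 11, 1, 14]
Visit 10; enqueue 8 → queue [6, 3, 5, 2, 12, 4, 11, 1, 14, 8]
Visit 6 → queue [3, 5, 2, 12, 4, 11, 1, 14, 8]
Visit 3 → queue [5, 2, 12, 4, 11, 1, 14, 8]
Visit 5 → queue [2, 12, 4, 11, 1, 14, 8]
Visit 2 → queue [12, 4, 11, 1, 14, 8]
Visit 12 → queue [4, 11, 1, 14, 8]
Visit 4 → queue [11, 1, 14, 8]
Visit 11 → queue [1, 14, 8]
Visit 1 → queue [14, 8]
Visit 14 → queue [8]
Visit 8 → queue []

15 -> 13 -> 7 -> 9 -> 10 -> 6 -> 3 -> 5 -> 2 -> 12 -> 4 -> 11 -> 1 -> 14 -> 8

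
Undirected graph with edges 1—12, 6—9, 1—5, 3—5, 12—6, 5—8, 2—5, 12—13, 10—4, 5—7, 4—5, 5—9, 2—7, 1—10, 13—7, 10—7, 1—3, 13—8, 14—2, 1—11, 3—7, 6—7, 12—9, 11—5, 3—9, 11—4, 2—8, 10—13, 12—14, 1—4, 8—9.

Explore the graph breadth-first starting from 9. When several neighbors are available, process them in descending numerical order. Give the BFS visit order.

9, 12, 8, 6, 5, 3, 14, 13, 1, 2, 7, 11, 4, 10

Visit 9; enqueue 12, 8, 6, 5, 3 → queue [12, 8, 6, 5, 3]
Visit 12; enqueue 14, 13, 1 → queue [8, 6, 5, 3, 14, 13, 1]
Visit 8; enqueue 2 → queue [6, 5, 3, 14, 13, 1, 2]
Visit 6; enqueue 7 → queue [5, 3, 14, 13, 1, 2, 7]
Visit 5; enqueue 11, 4 → queue [3, 14, 13, 1, 2, 7, 11, 4]
Visit 3 → queue [14, 13, 1, 2, 7, 11, 4]
Visit 14 → queue [13, 1, 2, 7, 11, 4]
Visit 13; enqueue 10 → queue [1, 2, 7, 11, 4, 10]
Visit 1 → queue [2, 7, 11, 4, 10]
Visit 2 → queue [7, 11, 4, 10]
Visit 7 → queue [11, 4, 10]
Visit 11 → queue [4, 10]
Visit 4 → queue [10]
Visit 10 → queue []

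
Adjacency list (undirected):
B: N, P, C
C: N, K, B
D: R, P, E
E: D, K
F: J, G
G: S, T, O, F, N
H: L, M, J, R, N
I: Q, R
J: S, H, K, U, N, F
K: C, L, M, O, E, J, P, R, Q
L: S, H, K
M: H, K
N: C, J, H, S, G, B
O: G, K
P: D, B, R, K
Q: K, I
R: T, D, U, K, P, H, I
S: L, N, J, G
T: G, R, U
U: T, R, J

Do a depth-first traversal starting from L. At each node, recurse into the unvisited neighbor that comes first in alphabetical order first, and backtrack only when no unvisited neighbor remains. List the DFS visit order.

Visit L
L → H
H → J
J → F
F → G
G → N
N → B
B → C
C → K
K → E
E → D
D → P
P → R
R → I
I → Q
R → T
T → U
K → M
K → O
N → S

L -> H -> J -> F -> G -> N -> B -> C -> K -> E -> D -> P -> R -> I -> Q -> T -> U -> M -> O -> S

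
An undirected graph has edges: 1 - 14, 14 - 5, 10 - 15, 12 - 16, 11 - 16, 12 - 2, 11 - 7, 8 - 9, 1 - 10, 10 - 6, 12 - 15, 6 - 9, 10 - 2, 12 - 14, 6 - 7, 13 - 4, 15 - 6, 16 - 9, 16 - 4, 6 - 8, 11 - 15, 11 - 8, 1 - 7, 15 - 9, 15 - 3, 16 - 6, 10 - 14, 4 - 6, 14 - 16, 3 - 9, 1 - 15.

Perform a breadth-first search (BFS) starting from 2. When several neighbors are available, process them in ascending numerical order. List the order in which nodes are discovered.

2, 10, 12, 1, 6, 14, 15, 16, 7, 4, 8, 9, 5, 3, 11, 13

Visit 2; enqueue 10, 12 → queue [10, 12]
Visit 10; enqueue 1, 6, 14, 15 → queue [12, 1, 6, 14, 15]
Visit 12; enqueue 16 → queue [1, 6, 14, 15, 16]
Visit 1; enqueue 7 → queue [6, 14, 15, 16, 7]
Visit 6; enqueue 4, 8, 9 → queue [14, 15, 16, 7, 4, 8, 9]
Visit 14; enqueue 5 → queue [15, 16, 7, 4, 8, 9, 5]
Visit 15; enqueue 3, 11 → queue [16, 7, 4, 8, 9, 5, 3, 11]
Visit 16 → queue [7, 4, 8, 9, 5, 3, 11]
Visit 7 → queue [4, 8, 9, 5, 3, 11]
Visit 4; enqueue 13 → queue [8, 9, 5, 3, 11, 13]
Visit 8 → queue [9, 5, 3, 11, 13]
Visit 9 → queue [5, 3, 11, 13]
Visit 5 → queue [3, 11, 13]
Visit 3 → queue [11, 13]
Visit 11 → queue [13]
Visit 13 → queue []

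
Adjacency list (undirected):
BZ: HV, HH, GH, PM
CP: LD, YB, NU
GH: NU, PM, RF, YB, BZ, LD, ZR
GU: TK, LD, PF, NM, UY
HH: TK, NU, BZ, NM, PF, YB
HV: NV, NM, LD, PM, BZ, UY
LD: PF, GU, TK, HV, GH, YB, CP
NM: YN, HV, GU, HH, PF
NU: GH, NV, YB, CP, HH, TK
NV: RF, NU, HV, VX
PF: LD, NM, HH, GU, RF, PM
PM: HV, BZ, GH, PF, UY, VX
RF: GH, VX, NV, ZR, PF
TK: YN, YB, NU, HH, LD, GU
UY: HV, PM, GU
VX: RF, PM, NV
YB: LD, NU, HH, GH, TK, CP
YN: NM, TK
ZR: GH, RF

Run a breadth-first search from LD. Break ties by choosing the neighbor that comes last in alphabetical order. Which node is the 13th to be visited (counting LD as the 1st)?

PM

Visit LD; enqueue YB, TK, PF, HV, GU, GH, CP → queue [YB, TK, PF, HV, GU, GH, CP]
Visit YB; enqueue NU, HH → queue [TK, PF, HV, GU, GH, CP, NU, HH]
Visit TK; enqueue YN → queue [PF, HV, GU, GH, CP, NU, HH, YN]
Visit PF; enqueue RF, PM, NM → queue [HV, GU, GH, CP, NU, HH, YN, RF, PM, NM]
Visit HV; enqueue UY, NV, BZ → queue [GU, GH, CP, NU, HH, YN, RF, PM, NM, UY, NV, BZ]
Visit GU → queue [GH, CP, NU, HH, YN, RF, PM, NM, UY, NV, BZ]
Visit GH; enqueue ZR → queue [CP, NU, HH, YN, RF, PM, NM, UY, NV, BZ, ZR]
Visit CP → queue [NU, HH, YN, RF, PM, NM, UY, NV, BZ, ZR]
Visit NU → queue [HH, YN, RF, PM, NM, UY, NV, BZ, ZR]
Visit HH → queue [YN, RF, PM, NM, UY, NV, BZ, ZR]
Visit YN → queue [RF, PM, NM, UY, NV, BZ, ZR]
Visit RF; enqueue VX → queue [PM, NM, UY, NV, BZ, ZR, VX]
Visit PM → queue [NM, UY, NV, BZ, ZR, VX]
Visit NM → queue [UY, NV, BZ, ZR, VX]
Visit UY → queue [NV, BZ, ZR, VX]
Visit NV → queue [BZ, ZR, VX]
Visit BZ → queue [ZR, VX]
Visit ZR → queue [VX]
Visit VX → queue []

Visit order: LD, YB, TK, PF, HV, GU, GH, CP, NU, HH, YN, RF, PM, NM, UY, NV, BZ, ZR, VX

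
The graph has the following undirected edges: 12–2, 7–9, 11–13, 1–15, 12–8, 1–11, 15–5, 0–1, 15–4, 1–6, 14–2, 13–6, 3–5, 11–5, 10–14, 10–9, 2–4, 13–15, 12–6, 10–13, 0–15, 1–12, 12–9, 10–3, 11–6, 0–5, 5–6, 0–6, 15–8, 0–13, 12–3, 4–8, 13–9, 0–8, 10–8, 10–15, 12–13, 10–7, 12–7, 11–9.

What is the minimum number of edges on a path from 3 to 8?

2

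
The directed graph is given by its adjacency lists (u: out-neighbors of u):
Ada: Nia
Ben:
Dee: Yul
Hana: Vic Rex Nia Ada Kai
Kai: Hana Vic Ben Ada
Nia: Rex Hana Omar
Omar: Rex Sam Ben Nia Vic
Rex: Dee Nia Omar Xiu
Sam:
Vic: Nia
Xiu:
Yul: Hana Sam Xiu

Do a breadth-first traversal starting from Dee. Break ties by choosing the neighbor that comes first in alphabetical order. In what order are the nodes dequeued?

Dee Yul Hana Sam Xiu Ada Kai Nia Rex Vic Ben Omar

Visit Dee; enqueue Yul → queue [Yul]
Visit Yul; enqueue Hana, Sam, Xiu → queue [Hana, Sam, Xiu]
Visit Hana; enqueue Ada, Kai, Nia, Rex, Vic → queue [Sam, Xiu, Ada, Kai, Nia, Rex, Vic]
Visit Sam → queue [Xiu, Ada, Kai, Nia, Rex, Vic]
Visit Xiu → queue [Ada, Kai, Nia, Rex, Vic]
Visit Ada → queue [Kai, Nia, Rex, Vic]
Visit Kai; enqueue Ben → queue [Nia, Rex, Vic, Ben]
Visit Nia; enqueue Omar → queue [Rex, Vic, Ben, Omar]
Visit Rex → queue [Vic, Ben, Omar]
Visit Vic → queue [Ben, Omar]
Visit Ben → queue [Omar]
Visit Omar → queue []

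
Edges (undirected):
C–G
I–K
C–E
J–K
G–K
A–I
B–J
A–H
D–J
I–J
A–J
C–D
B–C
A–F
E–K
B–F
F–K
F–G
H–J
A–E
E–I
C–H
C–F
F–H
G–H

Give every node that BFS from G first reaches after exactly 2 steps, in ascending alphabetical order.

Level 0: G
Level 1: C, F, H, K
Level 2: A, B, D, E, I, J

A, B, D, E, I, J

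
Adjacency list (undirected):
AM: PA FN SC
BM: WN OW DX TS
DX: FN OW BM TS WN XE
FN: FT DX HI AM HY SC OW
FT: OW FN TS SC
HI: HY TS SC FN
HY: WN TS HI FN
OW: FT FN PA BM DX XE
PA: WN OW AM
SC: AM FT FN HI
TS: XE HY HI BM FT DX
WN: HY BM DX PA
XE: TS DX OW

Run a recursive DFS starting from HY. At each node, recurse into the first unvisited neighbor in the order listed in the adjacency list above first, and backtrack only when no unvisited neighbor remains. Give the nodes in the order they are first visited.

Visit HY
HY → WN
WN → BM
BM → OW
OW → FT
FT → FN
FN → DX
DX → TS
TS → XE
TS → HI
HI → SC
SC → AM
AM → PA

HY, WN, BM, OW, FT, FN, DX, TS, XE, HI, SC, AM, PA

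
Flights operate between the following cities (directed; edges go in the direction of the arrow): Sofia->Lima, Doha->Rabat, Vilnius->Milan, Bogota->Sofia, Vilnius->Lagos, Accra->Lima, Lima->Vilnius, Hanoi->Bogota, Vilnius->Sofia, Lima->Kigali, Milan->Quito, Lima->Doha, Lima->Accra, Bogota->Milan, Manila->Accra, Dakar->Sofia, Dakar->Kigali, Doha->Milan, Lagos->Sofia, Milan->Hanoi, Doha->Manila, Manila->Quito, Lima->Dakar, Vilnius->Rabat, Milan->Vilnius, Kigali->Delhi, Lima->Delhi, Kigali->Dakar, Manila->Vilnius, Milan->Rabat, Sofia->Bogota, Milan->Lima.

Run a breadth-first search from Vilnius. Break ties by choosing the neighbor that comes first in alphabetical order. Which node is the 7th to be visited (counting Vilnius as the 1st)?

Lima

Visit Vilnius; enqueue Lagos, Milan, Rabat, Sofia → queue [Lagos, Milan, Rabat, Sofia]
Visit Lagos → queue [Milan, Rabat, Sofia]
Visit Milan; enqueue Hanoi, Lima, Quito → queue [Rabat, Sofia, Hanoi, Lima, Quito]
Visit Rabat → queue [Sofia, Hanoi, Lima, Quito]
Visit Sofia; enqueue Bogota → queue [Hanoi, Lima, Quito, Bogota]
Visit Hanoi → queue [Lima, Quito, Bogota]
Visit Lima; enqueue Accra, Dakar, Delhi, Doha, Kigali → queue [Quito, Bogota, Accra, Dakar, Delhi, Doha, Kigali]
Visit Quito → queue [Bogota, Accra, Dakar, Delhi, Doha, Kigali]
Visit Bogota → queue [Accra, Dakar, Delhi, Doha, Kigali]
Visit Accra → queue [Dakar, Delhi, Doha, Kigali]
Visit Dakar → queue [Delhi, Doha, Kigali]
Visit Delhi → queue [Doha, Kigali]
Visit Doha; enqueue Manila → queue [Kigali, Manila]
Visit Kigali → queue [Manila]
Visit Manila → queue []

Visit order: Vilnius, Lagos, Milan, Rabat, Sofia, Hanoi, Lima, Quito, Bogota, Accra, Dakar, Delhi, Doha, Kigali, Manila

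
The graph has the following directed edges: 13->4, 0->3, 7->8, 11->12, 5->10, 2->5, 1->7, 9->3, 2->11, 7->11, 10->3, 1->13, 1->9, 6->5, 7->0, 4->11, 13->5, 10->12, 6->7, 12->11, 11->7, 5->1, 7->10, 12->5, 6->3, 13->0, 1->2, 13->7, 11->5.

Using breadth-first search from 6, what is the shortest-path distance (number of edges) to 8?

2

Level 0: 6
Level 1: 3, 5, 7
Level 2: 0, 1, 8, 10, 11
Level 3: 2, 9, 12, 13
Level 4: 4
8 first appears at level 2.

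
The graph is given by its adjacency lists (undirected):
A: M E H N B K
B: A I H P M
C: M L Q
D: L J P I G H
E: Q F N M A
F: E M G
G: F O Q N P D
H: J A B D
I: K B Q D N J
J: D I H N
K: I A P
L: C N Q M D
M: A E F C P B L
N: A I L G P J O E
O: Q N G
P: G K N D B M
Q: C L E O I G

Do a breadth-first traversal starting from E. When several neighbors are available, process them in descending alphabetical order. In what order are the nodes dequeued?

E → Q → N → M → F → A → O → L → I → G → C → P → J → B → K → H → D

Visit E; enqueue Q, N, M, F, A → queue [Q, N, M, F, A]
Visit Q; enqueue O, L, I, G, C → queue [N, M, F, A, O, L, I, G, C]
Visit N; enqueue P, J → queue [M, F, A, O, L, I, G, C, P, J]
Visit M; enqueue B → queue [F, A, O, L, I, G, C, P, J, B]
Visit F → queue [A, O, L, I, G, C, P, J, B]
Visit A; enqueue K, H → queue [O, L, I, G, C, P, J, B, K, H]
Visit O → queue [L, I, G, C, P, J, B, K, H]
Visit L; enqueue D → queue [I, G, C, P, J, B, K, H, D]
Visit I → queue [G, C, P, J, B, K, H, D]
Visit G → queue [C, P, J, B, K, H, D]
Visit C → queue [P, J, B, K, H, D]
Visit P → queue [J, B, K, H, D]
Visit J → queue [B, K, H, D]
Visit B → queue [K, H, D]
Visit K → queue [H, D]
Visit H → queue [D]
Visit D → queue []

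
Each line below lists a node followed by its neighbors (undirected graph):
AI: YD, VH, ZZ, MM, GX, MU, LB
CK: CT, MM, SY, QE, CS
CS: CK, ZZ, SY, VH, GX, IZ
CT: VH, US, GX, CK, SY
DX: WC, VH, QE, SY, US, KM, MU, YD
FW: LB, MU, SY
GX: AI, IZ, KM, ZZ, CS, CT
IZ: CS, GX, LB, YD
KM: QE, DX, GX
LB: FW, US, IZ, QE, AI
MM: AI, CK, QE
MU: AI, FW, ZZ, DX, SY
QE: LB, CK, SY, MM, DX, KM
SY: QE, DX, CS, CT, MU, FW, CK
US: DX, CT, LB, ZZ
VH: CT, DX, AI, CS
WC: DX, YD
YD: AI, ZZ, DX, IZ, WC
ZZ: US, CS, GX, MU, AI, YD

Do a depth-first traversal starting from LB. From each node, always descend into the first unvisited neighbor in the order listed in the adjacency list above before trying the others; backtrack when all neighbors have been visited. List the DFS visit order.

Visit LB
LB → FW
FW → MU
MU → AI
AI → YD
YD → ZZ
ZZ → US
US → DX
DX → WC
DX → VH
VH → CT
CT → GX
GX → IZ
IZ → CS
CS → CK
CK → MM
MM → QE
QE → SY
QE → KM

LB FW MU AI YD ZZ US DX WC VH CT GX IZ CS CK MM QE SY KM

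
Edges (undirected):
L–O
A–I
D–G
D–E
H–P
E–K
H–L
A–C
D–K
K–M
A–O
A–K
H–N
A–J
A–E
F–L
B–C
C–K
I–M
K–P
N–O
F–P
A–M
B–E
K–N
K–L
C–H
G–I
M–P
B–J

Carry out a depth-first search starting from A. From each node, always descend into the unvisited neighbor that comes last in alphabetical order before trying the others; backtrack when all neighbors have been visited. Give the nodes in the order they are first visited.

A -> O -> N -> K -> P -> M -> I -> G -> D -> E -> B -> J -> C -> H -> L -> F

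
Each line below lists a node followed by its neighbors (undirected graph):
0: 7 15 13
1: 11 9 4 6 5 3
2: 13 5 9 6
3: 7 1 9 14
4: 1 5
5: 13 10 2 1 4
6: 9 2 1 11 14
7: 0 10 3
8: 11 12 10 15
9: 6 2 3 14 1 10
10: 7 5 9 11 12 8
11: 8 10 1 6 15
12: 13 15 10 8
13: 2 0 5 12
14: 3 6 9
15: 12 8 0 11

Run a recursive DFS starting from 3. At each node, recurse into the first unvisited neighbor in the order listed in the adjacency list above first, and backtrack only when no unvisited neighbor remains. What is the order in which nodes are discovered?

Visit 3
3 → 7
7 → 0
0 → 15
15 → 12
12 → 13
13 → 2
2 → 5
5 → 10
10 → 9
9 → 6
6 → 1
1 → 11
11 → 8
1 → 4
6 → 14

3 → 7 → 0 → 15 → 12 → 13 → 2 → 5 → 10 → 9 → 6 → 1 → 11 → 8 → 4 → 14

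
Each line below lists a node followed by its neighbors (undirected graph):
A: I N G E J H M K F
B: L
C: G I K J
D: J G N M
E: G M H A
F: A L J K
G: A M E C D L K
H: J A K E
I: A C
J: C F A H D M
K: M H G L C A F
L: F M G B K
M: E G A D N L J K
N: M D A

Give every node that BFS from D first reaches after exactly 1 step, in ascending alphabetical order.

G, J, M, N

Level 0: D
Level 1: G, J, M, N
Level 2: A, C, E, F, H, K, L
Level 3: B, I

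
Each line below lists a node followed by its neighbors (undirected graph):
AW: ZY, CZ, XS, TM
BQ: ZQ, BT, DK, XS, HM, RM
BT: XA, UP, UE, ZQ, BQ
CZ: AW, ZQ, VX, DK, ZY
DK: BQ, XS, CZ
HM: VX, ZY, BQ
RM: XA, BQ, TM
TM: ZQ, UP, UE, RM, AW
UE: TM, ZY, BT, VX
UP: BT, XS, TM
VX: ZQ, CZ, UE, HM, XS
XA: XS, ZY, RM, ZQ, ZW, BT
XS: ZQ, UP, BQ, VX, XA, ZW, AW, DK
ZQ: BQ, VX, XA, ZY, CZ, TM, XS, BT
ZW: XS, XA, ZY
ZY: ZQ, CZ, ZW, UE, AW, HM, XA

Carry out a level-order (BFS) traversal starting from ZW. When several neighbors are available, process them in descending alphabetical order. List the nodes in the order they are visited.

Visit ZW; enqueue ZY, XS, XA → queue [ZY, XS, XA]
Visit ZY; enqueue ZQ, UE, HM, CZ, AW → queue [XS, XA, ZQ, UE, HM, CZ, AW]
Visit XS; enqueue VX, UP, DK, BQ → queue [XA, ZQ, UE, HM, CZ, AW, VX, UP, DK, BQ]
Visit XA; enqueue RM, BT → queue [ZQ, UE, HM, CZ, AW, VX, UP, DK, BQ, RM, BT]
Visit ZQ; enqueue TM → queue [UE, HM, CZ, AW, VX, UP, DK, BQ, RM, BT, TM]
Visit UE → queue [HM, CZ, AW, VX, UP, DK, BQ, RM, BT, TM]
Visit HM → queue [CZ, AW, VX, UP, DK, BQ, RM, BT, TM]
Visit CZ → queue [AW, VX, UP, DK, BQ, RM, BT, TM]
Visit AW → queue [VX, UP, DK, BQ, RM, BT, TM]
Visit VX → queue [UP, DK, BQ, RM, BT, TM]
Visit UP → queue [DK, BQ, RM, BT, TM]
Visit DK → queue [BQ, RM, BT, TM]
Visit BQ → queue [RM, BT, TM]
Visit RM → queue [BT, TM]
Visit BT → queue [TM]
Visit TM → queue []

ZW -> ZY -> XS -> XA -> ZQ -> UE -> HM -> CZ -> AW -> VX -> UP -> DK -> BQ -> RM -> BT -> TM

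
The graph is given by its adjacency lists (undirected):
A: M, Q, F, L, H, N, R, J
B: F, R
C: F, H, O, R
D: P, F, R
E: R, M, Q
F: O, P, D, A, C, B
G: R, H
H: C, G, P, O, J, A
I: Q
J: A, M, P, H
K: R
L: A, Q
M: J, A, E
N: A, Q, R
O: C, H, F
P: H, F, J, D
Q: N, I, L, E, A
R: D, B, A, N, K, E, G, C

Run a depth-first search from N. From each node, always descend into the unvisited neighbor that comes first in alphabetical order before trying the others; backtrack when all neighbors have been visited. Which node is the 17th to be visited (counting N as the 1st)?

Visit N
N → A
A → F
F → B
B → R
R → C
C → H
H → G
H → J
J → M
M → E
E → Q
Q → I
Q → L
J → P
P → D
H → O
R → K

Visit order: N, A, F, B, R, C, H, G, J, M, E, Q, I, L, P, D, O, K

O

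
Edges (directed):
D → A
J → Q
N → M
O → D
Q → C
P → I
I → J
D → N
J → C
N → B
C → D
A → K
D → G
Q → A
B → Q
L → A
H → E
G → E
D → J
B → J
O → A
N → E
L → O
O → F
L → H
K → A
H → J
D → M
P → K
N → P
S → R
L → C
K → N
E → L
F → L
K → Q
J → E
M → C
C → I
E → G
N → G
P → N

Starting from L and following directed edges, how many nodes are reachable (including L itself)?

17

BFS from L visits: L, A, C, H, O, K, D, I, E, J, F, N, Q, G, M, B, P
Reachable nodes: 17 of 19 total.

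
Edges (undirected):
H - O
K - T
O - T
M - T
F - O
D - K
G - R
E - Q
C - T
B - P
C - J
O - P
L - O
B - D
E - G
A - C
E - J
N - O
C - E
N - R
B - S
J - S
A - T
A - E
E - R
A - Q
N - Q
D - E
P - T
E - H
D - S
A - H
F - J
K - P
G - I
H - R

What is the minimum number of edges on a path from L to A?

Level 0: L
Level 1: O
Level 2: F, H, N, P, T
Level 3: A, B, C, E, J, K, M, Q, R
Level 4: D, G, S
Level 5: I
A first appears at level 3.

3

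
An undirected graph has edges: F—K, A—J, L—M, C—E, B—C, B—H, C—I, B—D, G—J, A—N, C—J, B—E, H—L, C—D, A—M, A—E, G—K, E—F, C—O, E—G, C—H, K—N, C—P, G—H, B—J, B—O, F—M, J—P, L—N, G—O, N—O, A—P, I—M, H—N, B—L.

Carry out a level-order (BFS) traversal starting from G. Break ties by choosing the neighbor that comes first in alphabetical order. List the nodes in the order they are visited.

Visit G; enqueue E, H, J, K, O → queue [E, H, J, K, O]
Visit E; enqueue A, B, C, F → queue [H, J, K, O, A, B, C, F]
Visit H; enqueue L, N → queue [J, K, O, A, B, C, F, L, N]
Visit J; enqueue P → queue [K, O, A, B, C, F, L, N, P]
Visit K → queue [O, A, B, C, F, L, N, P]
Visit O → queue [A, B, C, F, L, N, P]
Visit A; enqueue M → queue [B, C, F, L, N, P, M]
Visit B; enqueue D → queue [C, F, L, N, P, M, D]
Visit C; enqueue I → queue [F, L, N, P, M, D, I]
Visit F → queue [L, N, P, M, D, I]
Visit L → queue [N, P, M, D, I]
Visit N → queue [P, M, D, I]
Visit P → queue [M, D, I]
Visit M → queue [D, I]
Visit D → queue [I]
Visit I → queue []

G -> E -> H -> J -> K -> O -> A -> B -> C -> F -> L -> N -> P -> M -> D -> I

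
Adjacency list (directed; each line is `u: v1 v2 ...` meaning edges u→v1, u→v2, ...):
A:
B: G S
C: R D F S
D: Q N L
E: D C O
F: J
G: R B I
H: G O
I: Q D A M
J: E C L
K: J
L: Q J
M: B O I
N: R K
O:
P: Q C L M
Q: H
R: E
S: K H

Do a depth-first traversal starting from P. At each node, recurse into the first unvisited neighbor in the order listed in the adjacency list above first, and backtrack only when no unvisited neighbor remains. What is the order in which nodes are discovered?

P → Q → H → G → R → E → D → N → K → J → C → F → S → L → O → B → I → A → M

Visit P
P → Q
Q → H
H → G
G → R
R → E
E → D
D → N
N → K
K → J
J → C
C → F
C → S
J → L
E → O
G → B
G → I
I → A
I → M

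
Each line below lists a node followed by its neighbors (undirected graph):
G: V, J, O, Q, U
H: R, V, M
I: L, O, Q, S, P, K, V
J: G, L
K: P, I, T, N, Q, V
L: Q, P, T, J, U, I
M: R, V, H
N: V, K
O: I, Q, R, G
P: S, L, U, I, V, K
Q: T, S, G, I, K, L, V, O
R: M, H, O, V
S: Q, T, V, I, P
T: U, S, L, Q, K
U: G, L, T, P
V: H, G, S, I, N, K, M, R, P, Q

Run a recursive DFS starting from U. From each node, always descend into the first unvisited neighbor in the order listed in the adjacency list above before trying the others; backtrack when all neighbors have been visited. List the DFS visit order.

Visit U
U → G
G → V
V → H
H → R
R → M
R → O
O → I
I → L
L → Q
Q → T
T → S
S → P
P → K
K → N
L → J

U -> G -> V -> H -> R -> M -> O -> I -> L -> Q -> T -> S -> P -> K -> N -> J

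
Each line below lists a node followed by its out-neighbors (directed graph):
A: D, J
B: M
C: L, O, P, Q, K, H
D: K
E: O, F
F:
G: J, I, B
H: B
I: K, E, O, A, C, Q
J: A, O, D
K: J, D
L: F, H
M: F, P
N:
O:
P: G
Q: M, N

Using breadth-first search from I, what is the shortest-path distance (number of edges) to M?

Level 0: I
Level 1: A, C, E, K, O, Q
Level 2: D, F, H, J, L, M, N, P
Level 3: B, G
M first appears at level 2.

2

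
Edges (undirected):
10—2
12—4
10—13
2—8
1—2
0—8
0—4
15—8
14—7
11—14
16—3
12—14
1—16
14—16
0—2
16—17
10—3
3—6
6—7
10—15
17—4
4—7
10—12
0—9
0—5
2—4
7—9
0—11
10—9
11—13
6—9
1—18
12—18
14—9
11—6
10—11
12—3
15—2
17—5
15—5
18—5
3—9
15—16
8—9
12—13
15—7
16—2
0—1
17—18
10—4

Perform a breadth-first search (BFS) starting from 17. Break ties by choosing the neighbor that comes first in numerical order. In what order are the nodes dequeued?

17 4 5 16 18 0 2 7 10 12 15 1 3 14 8 9 11 6 13

Visit 17; enqueue 4, 5, 16, 18 → queue [4, 5, 16, 18]
Visit 4; enqueue 0, 2, 7, 10, 12 → queue [5, 16, 18, 0, 2, 7, 10, 12]
Visit 5; enqueue 15 → queue [16, 18, 0, 2, 7, 10, 12, 15]
Visit 16; enqueue 1, 3, 14 → queue [18, 0, 2, 7, 10, 12, 15, 1, 3, 14]
Visit 18 → queue [0, 2, 7, 10, 12, 15, 1, 3, 14]
Visit 0; enqueue 8, 9, 11 → queue [2, 7, 10, 12, 15, 1, 3, 14, 8, 9, 11]
Visit 2 → queue [7, 10, 12, 15, 1, 3, 14, 8, 9, 11]
Visit 7; enqueue 6 → queue [10, 12, 15, 1, 3, 14, 8, 9, 11, 6]
Visit 10; enqueue 13 → queue [12, 15, 1, 3, 14, 8, 9, 11, 6, 13]
Visit 12 → queue [15, 1, 3, 14, 8, 9, 11, 6, 13]
Visit 15 → queue [1, 3, 14, 8, 9, 11, 6, 13]
Visit 1 → queue [3, 14, 8, 9, 11, 6, 13]
Visit 3 → queue [14, 8, 9, 11, 6, 13]
Visit 14 → queue [8, 9, 11, 6, 13]
Visit 8 → queue [9, 11, 6, 13]
Visit 9 → queue [11, 6, 13]
Visit 11 → queue [6, 13]
Visit 6 → queue [13]
Visit 13 → queue []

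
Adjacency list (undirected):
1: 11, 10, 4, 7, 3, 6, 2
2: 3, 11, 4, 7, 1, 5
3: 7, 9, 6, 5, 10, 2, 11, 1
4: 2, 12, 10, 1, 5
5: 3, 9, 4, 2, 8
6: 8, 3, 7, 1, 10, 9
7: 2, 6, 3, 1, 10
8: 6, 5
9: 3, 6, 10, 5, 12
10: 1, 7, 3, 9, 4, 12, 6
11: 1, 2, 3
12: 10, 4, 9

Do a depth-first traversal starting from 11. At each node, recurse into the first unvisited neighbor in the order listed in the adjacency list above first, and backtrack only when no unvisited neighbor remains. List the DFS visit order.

11 -> 1 -> 10 -> 7 -> 2 -> 3 -> 9 -> 6 -> 8 -> 5 -> 4 -> 12

Visit 11
11 → 1
1 → 10
10 → 7
7 → 2
2 → 3
3 → 9
9 → 6
6 → 8
8 → 5
5 → 4
4 → 12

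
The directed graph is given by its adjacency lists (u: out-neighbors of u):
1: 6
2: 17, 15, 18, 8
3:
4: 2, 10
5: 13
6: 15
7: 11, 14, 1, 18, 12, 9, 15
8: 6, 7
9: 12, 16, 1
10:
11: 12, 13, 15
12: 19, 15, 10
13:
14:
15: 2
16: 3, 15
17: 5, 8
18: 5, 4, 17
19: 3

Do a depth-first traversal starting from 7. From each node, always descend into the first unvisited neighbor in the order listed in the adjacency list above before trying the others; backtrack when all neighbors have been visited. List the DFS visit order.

7 → 11 → 12 → 19 → 3 → 15 → 2 → 17 → 5 → 13 → 8 → 6 → 18 → 4 → 10 → 14 → 1 → 9 → 16

Visit 7
7 → 11
11 → 12
12 → 19
19 → 3
12 → 15
15 → 2
2 → 17
17 → 5
5 → 13
17 → 8
8 → 6
2 → 18
18 → 4
4 → 10
7 → 14
7 → 1
7 → 9
9 → 16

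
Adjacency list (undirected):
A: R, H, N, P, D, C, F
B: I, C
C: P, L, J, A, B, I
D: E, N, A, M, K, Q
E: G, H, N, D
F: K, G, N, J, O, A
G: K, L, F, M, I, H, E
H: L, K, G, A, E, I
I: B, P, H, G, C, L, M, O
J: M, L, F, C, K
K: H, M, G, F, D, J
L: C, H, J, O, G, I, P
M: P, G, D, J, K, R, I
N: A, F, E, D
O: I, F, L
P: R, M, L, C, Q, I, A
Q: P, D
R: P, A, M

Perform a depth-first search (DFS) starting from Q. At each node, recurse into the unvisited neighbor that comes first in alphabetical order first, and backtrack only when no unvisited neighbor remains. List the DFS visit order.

Q → D → A → C → B → I → G → E → H → K → F → J → L → O → P → M → R → N

Visit Q
Q → D
D → A
A → C
C → B
B → I
I → G
G → E
E → H
H → K
K → F
F → J
J → L
L → O
L → P
P → M
M → R
F → N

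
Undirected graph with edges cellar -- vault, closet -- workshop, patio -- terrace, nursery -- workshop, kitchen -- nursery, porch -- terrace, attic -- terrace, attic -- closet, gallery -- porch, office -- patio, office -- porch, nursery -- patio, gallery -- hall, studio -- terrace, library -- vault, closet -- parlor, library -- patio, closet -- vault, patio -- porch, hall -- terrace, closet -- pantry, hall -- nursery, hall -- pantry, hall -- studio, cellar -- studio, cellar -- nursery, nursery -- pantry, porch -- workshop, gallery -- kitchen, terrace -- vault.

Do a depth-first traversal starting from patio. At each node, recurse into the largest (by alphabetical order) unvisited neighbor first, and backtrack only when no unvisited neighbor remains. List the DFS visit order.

Visit patio
patio → terrace
terrace → vault
vault → library
vault → closet
closet → workshop
workshop → porch
porch → office
porch → gallery
gallery → kitchen
kitchen → nursery
nursery → pantry
pantry → hall
hall → studio
studio → cellar
closet → parlor
closet → attic

patio → terrace → vault → library → closet → workshop → porch → office → gallery → kitchen → nursery → pantry → hall → studio → cellar → parlor → attic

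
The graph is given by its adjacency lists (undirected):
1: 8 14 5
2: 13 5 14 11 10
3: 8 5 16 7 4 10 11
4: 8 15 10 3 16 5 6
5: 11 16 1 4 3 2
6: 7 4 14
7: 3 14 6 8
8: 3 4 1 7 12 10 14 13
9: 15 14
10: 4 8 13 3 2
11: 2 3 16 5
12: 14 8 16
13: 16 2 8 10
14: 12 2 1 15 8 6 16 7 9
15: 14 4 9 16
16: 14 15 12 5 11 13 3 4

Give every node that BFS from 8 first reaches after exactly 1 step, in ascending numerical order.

Level 0: 8
Level 1: 1, 3, 4, 7, 10, 12, 13, 14
Level 2: 2, 5, 6, 9, 11, 15, 16

1, 3, 4, 7, 10, 12, 13, 14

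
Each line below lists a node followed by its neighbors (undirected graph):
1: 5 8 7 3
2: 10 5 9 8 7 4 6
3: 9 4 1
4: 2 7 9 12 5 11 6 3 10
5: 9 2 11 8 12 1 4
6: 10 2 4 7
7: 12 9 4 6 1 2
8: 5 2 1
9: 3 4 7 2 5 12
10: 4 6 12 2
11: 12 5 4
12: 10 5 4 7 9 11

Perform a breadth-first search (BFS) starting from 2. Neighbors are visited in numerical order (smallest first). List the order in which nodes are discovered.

Visit 2; enqueue 4, 5, 6, 7, 8, 9, 10 → queue [4, 5, 6, 7, 8, 9, 10]
Visit 4; enqueue 3, 11, 12 → queue [5, 6, 7, 8, 9, 10, 3, 11, 12]
Visit 5; enqueue 1 → queue [6, 7, 8, 9, 10, 3, 11, 12, 1]
Visit 6 → queue [7, 8, 9, 10, 3, 11, 12, 1]
Visit 7 → queue [8, 9, 10, 3, 11, 12, 1]
Visit 8 → queue [9, 10, 3, 11, 12, 1]
Visit 9 → queue [10, 3, 11, 12, 1]
Visit 10 → queue [3, 11, 12, 1]
Visit 3 → queue [11, 12, 1]
Visit 11 → queue [12, 1]
Visit 12 → queue [1]
Visit 1 → queue []

2 -> 4 -> 5 -> 6 -> 7 -> 8 -> 9 -> 10 -> 3 -> 11 -> 12 -> 1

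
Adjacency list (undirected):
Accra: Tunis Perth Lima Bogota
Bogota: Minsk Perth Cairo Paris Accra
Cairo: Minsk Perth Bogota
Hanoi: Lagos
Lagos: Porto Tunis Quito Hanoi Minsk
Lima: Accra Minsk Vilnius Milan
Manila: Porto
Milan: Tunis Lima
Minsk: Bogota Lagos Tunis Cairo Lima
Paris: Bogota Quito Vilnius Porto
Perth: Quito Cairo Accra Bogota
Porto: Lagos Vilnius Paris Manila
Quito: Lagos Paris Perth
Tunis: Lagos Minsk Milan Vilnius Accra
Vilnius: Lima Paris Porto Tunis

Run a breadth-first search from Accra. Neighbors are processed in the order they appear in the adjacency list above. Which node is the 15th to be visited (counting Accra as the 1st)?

Manila

Visit Accra; enqueue Tunis, Perth, Lima, Bogota → queue [Tunis, Perth, Lima, Bogota]
Visit Tunis; enqueue Lagos, Minsk, Milan, Vilnius → queue [Perth, Lima, Bogota, Lagos, Minsk, Milan, Vilnius]
Visit Perth; enqueue Quito, Cairo → queue [Lima, Bogota, Lagos, Minsk, Milan, Vilnius, Quito, Cairo]
Visit Lima → queue [Bogota, Lagos, Minsk, Milan, Vilnius, Quito, Cairo]
Visit Bogota; enqueue Paris → queue [Lagos, Minsk, Milan, Vilnius, Quito, Cairo, Paris]
Visit Lagos; enqueue Porto, Hanoi → queue [Minsk, Milan, Vilnius, Quito, Cairo, Paris, Porto, Hanoi]
Visit Minsk → queue [Milan, Vilnius, Quito, Cairo, Paris, Porto, Hanoi]
Visit Milan → queue [Vilnius, Quito, Cairo, Paris, Porto, Hanoi]
Visit Vilnius → queue [Quito, Cairo, Paris, Porto, Hanoi]
Visit Quito → queue [Cairo, Paris, Porto, Hanoi]
Visit Cairo → queue [Paris, Porto, Hanoi]
Visit Paris → queue [Porto, Hanoi]
Visit Porto; enqueue Manila → queue [Hanoi, Manila]
Visit Hanoi → queue [Manila]
Visit Manila → queue []

Visit order: Accra, Tunis, Perth, Lima, Bogota, Lagos, Minsk, Milan, Vilnius, Quito, Cairo, Paris, Porto, Hanoi, Manila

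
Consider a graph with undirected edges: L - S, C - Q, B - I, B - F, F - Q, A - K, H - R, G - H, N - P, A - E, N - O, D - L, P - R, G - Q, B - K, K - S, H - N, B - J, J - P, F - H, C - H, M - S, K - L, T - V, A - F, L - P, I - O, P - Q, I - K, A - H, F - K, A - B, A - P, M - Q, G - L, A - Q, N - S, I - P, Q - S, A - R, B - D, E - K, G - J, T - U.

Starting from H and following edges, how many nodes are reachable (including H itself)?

19

BFS from H visits: H, R, N, G, F, C, A, P, S, O, Q, L, J, K, B, E, I, M, D
Reachable nodes: 19 of 22 total.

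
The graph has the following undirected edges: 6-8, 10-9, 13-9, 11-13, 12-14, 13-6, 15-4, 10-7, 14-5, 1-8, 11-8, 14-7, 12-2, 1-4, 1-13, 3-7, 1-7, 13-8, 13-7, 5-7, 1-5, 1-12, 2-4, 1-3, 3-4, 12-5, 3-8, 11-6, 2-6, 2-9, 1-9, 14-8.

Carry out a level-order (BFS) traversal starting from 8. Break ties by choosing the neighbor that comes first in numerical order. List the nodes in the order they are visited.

Visit 8; enqueue 1, 3, 6, 11, 13, 14 → queue [1, 3, 6, 11, 13, 14]
Visit 1; enqueue 4, 5, 7, 9, 12 → queue [3, 6, 11, 13, 14, 4, 5, 7, 9, 12]
Visit 3 → queue [6, 11, 13, 14, 4, 5, 7, 9, 12]
Visit 6; enqueue 2 → queue [11, 13, 14, 4, 5, 7, 9, 12, 2]
Visit 11 → queue [13, 14, 4, 5, 7, 9, 12, 2]
Visit 13 → queue [14, 4, 5, 7, 9, 12, 2]
Visit 14 → queue [4, 5, 7, 9, 12, 2]
Visit 4; enqueue 15 → queue [5, 7, 9, 12, 2, 15]
Visit 5 → queue [7, 9, 12, 2, 15]
Visit 7; enqueue 10 → queue [9, 12, 2, 15, 10]
Visit 9 → queue [12, 2, 15, 10]
Visit 12 → queue [2, 15, 10]
Visit 2 → queue [15, 10]
Visit 15 → queue [10]
Visit 10 → queue []

8 → 1 → 3 → 6 → 11 → 13 → 14 → 4 → 5 → 7 → 9 → 12 → 2 → 15 → 10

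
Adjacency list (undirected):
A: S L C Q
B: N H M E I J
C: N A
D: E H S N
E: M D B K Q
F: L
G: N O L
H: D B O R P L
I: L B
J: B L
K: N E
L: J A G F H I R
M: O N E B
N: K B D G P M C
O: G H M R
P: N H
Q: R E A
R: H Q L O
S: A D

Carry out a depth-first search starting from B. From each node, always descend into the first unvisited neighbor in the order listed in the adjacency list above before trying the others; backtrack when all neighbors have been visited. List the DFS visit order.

Visit B
B → N
N → K
K → E
E → M
M → O
O → G
G → L
L → J
L → A
A → S
S → D
D → H
H → R
R → Q
H → P
A → C
L → F
L → I

B → N → K → E → M → O → G → L → J → A → S → D → H → R → Q → P → C → F → I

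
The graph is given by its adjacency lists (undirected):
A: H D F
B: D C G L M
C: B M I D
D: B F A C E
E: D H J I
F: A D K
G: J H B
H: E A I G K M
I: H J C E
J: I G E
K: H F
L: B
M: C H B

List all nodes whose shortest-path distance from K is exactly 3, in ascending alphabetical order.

B, C, J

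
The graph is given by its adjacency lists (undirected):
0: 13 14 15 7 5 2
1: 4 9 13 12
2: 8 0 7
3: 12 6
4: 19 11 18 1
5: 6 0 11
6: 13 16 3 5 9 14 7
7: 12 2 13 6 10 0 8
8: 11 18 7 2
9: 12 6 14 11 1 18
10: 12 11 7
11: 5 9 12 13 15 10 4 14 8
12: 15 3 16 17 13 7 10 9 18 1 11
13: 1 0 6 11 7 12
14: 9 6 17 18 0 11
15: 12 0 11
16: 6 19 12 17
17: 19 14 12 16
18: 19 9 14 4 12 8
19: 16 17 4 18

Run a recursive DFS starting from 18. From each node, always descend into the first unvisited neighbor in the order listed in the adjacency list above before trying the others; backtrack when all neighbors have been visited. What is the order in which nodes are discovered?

18 → 19 → 16 → 6 → 13 → 1 → 4 → 11 → 5 → 0 → 14 → 9 → 12 → 15 → 3 → 17 → 7 → 2 → 8 → 10

Visit 18
18 → 19
19 → 16
16 → 6
6 → 13
13 → 1
1 → 4
4 → 11
11 → 5
5 → 0
0 → 14
14 → 9
9 → 12
12 → 15
12 → 3
12 → 17
12 → 7
7 → 2
2 → 8
7 → 10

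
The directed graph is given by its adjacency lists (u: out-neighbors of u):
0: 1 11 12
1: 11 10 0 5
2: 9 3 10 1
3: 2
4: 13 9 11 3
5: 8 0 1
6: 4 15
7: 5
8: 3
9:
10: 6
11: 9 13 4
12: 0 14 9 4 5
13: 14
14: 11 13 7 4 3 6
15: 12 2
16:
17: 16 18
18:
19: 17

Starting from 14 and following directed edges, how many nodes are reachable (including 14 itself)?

16

BFS from 14 visits: 14, 11, 13, 7, 4, 3, 6, 9, 5, 2, 15, 8, 0, 1, 10, 12
Reachable nodes: 16 of 20 total.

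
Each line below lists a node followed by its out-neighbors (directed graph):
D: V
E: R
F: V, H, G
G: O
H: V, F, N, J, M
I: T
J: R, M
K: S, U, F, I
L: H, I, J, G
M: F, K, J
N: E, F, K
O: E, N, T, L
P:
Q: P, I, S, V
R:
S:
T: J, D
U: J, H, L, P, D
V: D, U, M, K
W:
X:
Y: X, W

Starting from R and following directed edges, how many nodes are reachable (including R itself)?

1

BFS from R visits: R
Reachable nodes: 1 of 22 total.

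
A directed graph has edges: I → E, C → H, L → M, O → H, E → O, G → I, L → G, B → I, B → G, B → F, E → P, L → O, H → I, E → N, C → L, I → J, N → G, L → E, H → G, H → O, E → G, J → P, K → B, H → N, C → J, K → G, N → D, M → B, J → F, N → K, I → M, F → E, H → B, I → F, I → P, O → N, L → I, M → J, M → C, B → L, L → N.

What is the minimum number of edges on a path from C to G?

2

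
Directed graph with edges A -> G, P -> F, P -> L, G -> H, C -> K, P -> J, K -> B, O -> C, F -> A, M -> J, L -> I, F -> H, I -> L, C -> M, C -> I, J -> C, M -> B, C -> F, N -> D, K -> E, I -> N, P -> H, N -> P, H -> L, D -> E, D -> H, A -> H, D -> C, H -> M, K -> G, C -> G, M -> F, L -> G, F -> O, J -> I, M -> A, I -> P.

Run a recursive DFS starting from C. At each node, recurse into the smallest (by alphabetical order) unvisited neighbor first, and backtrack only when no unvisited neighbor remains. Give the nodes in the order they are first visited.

C -> F -> A -> G -> H -> L -> I -> N -> D -> E -> P -> J -> M -> B -> O -> K

Visit C
C → F
F → A
A → G
G → H
H → L
L → I
I → N
N → D
D → E
N → P
P → J
H → M
M → B
F → O
C → K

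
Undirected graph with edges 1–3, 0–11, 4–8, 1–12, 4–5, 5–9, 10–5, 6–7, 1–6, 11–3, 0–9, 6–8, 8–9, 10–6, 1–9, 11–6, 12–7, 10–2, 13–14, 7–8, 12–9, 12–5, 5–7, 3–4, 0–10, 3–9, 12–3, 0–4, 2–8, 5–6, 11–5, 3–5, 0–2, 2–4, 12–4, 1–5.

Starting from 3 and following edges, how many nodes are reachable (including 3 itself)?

13

BFS from 3 visits: 3, 12, 11, 9, 5, 4, 1, 7, 6, 0, 8, 10, 2
Reachable nodes: 13 of 15 total.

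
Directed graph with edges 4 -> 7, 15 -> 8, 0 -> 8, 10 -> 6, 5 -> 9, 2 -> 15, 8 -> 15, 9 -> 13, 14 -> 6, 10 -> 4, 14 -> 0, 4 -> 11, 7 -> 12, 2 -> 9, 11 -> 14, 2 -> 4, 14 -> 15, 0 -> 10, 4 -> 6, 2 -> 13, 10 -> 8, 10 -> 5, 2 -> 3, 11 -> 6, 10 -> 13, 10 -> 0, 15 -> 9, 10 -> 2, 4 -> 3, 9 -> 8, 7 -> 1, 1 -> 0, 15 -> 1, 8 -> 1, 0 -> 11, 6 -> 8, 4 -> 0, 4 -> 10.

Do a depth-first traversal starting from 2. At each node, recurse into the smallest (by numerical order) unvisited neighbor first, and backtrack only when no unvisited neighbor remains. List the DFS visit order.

2, 3, 4, 0, 8, 1, 15, 9, 13, 10, 5, 6, 11, 14, 7, 12

Visit 2
2 → 3
2 → 4
4 → 0
0 → 8
8 → 1
8 → 15
15 → 9
9 → 13
0 → 10
10 → 5
10 → 6
0 → 11
11 → 14
4 → 7
7 → 12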